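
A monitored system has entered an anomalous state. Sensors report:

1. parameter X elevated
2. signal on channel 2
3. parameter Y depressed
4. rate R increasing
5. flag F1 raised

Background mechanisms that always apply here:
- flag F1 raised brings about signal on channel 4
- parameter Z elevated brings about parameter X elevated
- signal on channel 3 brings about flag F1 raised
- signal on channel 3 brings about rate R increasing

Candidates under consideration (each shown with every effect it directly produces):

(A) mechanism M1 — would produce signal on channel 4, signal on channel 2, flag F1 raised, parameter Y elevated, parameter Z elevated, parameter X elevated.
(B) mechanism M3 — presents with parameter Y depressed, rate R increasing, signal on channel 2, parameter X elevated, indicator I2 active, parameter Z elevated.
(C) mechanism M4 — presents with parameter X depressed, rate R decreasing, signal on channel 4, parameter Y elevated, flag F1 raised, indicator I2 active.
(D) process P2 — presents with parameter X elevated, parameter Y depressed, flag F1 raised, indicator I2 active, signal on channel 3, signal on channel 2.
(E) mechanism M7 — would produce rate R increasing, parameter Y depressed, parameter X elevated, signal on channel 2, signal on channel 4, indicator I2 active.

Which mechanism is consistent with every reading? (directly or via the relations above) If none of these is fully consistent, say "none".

For each candidate, compare predicted effects to what was observed:
(A) mechanism M1 — parameter X elevated yes; signal on channel 2 yes; parameter Y depressed NO; rate R increasing NO; flag F1 raised yes
(B) mechanism M3 — parameter X elevated yes; signal on channel 2 yes; parameter Y depressed yes; rate R increasing yes; flag F1 raised NO
(C) mechanism M4 — parameter X elevated NO; signal on channel 2 NO; parameter Y depressed NO; rate R increasing NO; flag F1 raised yes
(D) process P2 — parameter X elevated yes; signal on channel 2 yes; parameter Y depressed yes; rate R increasing yes (through signal on channel 3 → rate R increasing); flag F1 raised yes
(E) mechanism M7 — parameter X elevated yes; signal on channel 2 yes; parameter Y depressed yes; rate R increasing yes; flag F1 raised NO
(D) is the only candidate with no mismatches.

D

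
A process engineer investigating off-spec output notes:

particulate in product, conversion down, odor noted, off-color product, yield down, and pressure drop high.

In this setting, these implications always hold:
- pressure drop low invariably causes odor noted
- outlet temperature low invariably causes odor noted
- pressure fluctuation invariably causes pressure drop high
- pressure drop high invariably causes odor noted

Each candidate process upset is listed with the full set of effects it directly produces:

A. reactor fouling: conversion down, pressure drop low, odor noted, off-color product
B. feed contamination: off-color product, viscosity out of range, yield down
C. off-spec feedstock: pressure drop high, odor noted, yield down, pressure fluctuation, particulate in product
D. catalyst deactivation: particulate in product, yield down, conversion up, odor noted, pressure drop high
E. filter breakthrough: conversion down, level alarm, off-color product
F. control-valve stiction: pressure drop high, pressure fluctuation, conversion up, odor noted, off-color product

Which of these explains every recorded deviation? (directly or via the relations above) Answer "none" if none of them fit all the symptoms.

Testing each hypothesis:
(A) reactor fouling — fails on particulate in product, yield down, pressure drop high (predicts pressure drop low, not pressure drop high)
(B) feed contamination — does not account for particulate in product, conversion down, odor noted, pressure drop high
(C) off-spec feedstock — does not account for conversion down, off-color product
(D) catalyst deactivation — fails on conversion down, off-color product (predicts conversion up, not conversion down)
(E) filter breakthrough — particulate in product miss; conversion down match; odor noted miss; off-color product match; yield down miss; pressure drop high miss
(F) control-valve stiction — fails on particulate in product, conversion down, yield down (predicts conversion up, not conversion down)
No candidate is consistent with all observations.

none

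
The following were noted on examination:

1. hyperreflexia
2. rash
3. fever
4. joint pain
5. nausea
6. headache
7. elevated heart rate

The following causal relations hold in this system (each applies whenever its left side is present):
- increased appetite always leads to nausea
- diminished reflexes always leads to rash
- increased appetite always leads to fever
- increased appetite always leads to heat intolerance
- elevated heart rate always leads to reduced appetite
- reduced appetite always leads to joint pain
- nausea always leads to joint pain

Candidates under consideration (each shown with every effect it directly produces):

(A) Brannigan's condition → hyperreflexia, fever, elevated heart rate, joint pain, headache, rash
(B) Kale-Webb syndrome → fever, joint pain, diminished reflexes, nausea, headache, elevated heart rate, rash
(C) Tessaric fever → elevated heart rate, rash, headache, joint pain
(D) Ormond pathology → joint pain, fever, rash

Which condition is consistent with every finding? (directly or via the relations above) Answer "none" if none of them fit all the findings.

none

Per-candidate check:
(A) Brannigan's condition — does not account for nausea
(B) Kale-Webb syndrome — fails on hyperreflexia (predicts diminished reflexes, not hyperreflexia)
(C) Tessaric fever — hyperreflexia ✗; rash ✓; fever ✗; joint pain ✓; nausea ✗; headache ✓; elevated heart rate ✓
(D) Ormond pathology — does not account for hyperreflexia, nausea, headache, elevated heart rate
No candidate is consistent with all observations.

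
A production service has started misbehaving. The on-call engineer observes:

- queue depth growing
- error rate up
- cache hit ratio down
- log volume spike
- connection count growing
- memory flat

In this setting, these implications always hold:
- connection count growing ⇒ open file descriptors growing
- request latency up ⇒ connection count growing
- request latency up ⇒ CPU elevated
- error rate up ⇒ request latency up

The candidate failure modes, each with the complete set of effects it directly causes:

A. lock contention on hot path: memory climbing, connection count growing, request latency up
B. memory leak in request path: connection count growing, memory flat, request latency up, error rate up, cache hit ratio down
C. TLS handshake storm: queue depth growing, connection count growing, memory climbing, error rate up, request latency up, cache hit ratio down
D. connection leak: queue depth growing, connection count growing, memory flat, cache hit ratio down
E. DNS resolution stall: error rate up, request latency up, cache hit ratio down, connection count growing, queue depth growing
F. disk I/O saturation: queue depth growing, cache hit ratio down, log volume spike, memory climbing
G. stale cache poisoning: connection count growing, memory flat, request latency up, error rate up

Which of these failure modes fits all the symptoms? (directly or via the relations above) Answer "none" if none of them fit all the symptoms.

none

Checking each candidate against the observations:
(A) lock contention on hot path — fails on queue depth growing, error rate up, cache hit ratio down, log volume spike, memory flat (predicts memory climbing, not memory flat)
(B) memory leak in request path — queue depth growing miss; error rate up match; cache hit ratio down match; log volume spike miss; connection count growing match; memory flat match
(C) TLS handshake storm — queue depth growing match; error rate up match; cache hit ratio down match; log volume spike miss; connection count growing match; memory flat miss
(D) connection leak — queue depth growing match; error rate up miss; cache hit ratio down match; log volume spike miss; connection count growing match; memory flat match
(E) DNS resolution stall — does not account for log volume spike, memory flat
(F) disk I/O saturation — queue depth growing match; error rate up miss; cache hit ratio down match; log volume spike match; connection count growing miss; memory flat miss
(G) stale cache poisoning — does not account for queue depth growing, cache hit ratio down, log volume spike
None of the listed candidates fits everything.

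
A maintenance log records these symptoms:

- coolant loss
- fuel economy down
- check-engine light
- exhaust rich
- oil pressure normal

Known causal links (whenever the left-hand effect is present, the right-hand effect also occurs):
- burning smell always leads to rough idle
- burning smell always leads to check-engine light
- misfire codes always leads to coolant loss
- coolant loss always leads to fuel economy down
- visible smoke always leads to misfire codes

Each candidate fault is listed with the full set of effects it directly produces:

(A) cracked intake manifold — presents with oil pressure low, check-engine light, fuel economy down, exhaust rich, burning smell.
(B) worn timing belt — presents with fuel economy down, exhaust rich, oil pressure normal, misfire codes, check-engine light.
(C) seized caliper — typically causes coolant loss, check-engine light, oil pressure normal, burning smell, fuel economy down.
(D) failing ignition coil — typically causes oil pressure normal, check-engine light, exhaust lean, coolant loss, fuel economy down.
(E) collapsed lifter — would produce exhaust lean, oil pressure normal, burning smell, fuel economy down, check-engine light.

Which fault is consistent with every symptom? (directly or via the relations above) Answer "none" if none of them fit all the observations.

Testing each hypothesis:
(A) cracked intake manifold — coolant loss NO; fuel economy down yes; check-engine light yes; exhaust rich yes; oil pressure normal NO
(B) worn timing belt — coolant loss yes (via misfire codes → coolant loss); fuel economy down yes; check-engine light yes; exhaust rich yes; oil pressure normal yes
(C) seized caliper — does not account for exhaust rich
(D) failing ignition coil — coolant loss yes; fuel economy down yes; check-engine light yes; exhaust rich NO; oil pressure normal yes
(E) collapsed lifter — coolant loss NO; fuel economy down yes; check-engine light yes; exhaust rich NO; oil pressure normal yes
Only (B) is consistent with every observation.

B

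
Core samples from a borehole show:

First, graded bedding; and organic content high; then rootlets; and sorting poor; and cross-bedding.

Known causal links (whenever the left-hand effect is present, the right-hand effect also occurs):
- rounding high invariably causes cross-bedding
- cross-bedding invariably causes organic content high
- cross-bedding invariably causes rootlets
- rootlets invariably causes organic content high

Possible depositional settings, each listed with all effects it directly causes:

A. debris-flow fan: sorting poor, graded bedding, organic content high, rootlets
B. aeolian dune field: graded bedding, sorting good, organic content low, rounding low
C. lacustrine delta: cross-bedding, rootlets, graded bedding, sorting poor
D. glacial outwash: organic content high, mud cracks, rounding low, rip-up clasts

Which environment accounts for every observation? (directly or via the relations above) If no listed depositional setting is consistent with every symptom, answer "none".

C

Per-candidate check:
(A) debris-flow fan — graded bedding yes; organic content high yes; rootlets yes; sorting poor yes; cross-bedding NO
(B) aeolian dune field — graded bedding yes; organic content high NO; rootlets NO; sorting poor NO; cross-bedding NO
(C) lacustrine delta — accounts for every observation (organic content high by rootlets → organic content high)
(D) glacial outwash — does not account for graded bedding, rootlets, sorting poor, cross-bedding
Only (C) is consistent with every observation.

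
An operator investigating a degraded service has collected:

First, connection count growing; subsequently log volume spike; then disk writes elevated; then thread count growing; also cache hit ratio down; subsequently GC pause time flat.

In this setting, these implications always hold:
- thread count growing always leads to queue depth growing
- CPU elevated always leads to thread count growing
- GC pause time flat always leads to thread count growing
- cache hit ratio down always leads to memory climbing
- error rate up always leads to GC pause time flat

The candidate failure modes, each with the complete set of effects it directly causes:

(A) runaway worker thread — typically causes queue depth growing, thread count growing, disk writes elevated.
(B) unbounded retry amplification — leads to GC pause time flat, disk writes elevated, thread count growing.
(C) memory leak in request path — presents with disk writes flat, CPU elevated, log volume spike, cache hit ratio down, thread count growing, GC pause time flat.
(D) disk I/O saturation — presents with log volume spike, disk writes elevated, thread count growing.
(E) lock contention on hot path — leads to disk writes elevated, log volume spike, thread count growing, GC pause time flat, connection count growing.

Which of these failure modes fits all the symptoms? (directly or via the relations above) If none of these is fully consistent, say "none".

For each candidate, compare predicted effects to what was observed:
(A) runaway worker thread — does not account for connection count growing, log volume spike, cache hit ratio down, GC pause time flat
(B) unbounded retry amplification — connection count growing miss; log volume spike miss; disk writes elevated match; thread count growing match; cache hit ratio down miss; GC pause time flat match
(C) memory leak in request path — connection count growing miss; log volume spike match; disk writes elevated miss; thread count growing match; cache hit ratio down match; GC pause time flat match
(D) disk I/O saturation — connection count growing miss; log volume spike match; disk writes elevated match; thread count growing match; cache hit ratio down miss; GC pause time flat miss
(E) lock contention on hot path — connection count growing match; log volume spike match; disk writes elevated match; thread count growing match; cache hit ratio down miss; GC pause time flat match
Every candidate fails on at least one observation.

none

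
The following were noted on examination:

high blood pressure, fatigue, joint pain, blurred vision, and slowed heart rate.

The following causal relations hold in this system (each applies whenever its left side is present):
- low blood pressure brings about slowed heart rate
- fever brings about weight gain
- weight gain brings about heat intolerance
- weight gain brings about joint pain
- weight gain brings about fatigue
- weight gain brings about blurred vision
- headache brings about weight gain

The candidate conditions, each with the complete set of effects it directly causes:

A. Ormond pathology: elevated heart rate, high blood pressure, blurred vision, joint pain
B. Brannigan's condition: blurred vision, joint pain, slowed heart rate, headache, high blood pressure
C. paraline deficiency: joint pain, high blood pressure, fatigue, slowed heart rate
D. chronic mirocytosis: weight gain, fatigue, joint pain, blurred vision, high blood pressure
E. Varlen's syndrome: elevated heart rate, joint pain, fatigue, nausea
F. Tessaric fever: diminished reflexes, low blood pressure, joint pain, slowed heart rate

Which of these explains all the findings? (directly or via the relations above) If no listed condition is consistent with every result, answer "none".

B

Per-candidate check:
(A) Ormond pathology — high blood pressure yes; fatigue NO; joint pain yes; blurred vision yes; slowed heart rate NO
(B) Brannigan's condition — high blood pressure yes; fatigue yes (by headache → weight gain → fatigue); joint pain yes; blurred vision yes; slowed heart rate yes
(C) paraline deficiency — does not account for blurred vision
(D) chronic mirocytosis — does not account for slowed heart rate
(E) Varlen's syndrome — high blood pressure NO; fatigue yes; joint pain yes; blurred vision NO; slowed heart rate NO
(F) Tessaric fever — high blood pressure NO; fatigue NO; joint pain yes; blurred vision NO; slowed heart rate yes
(B) is the only candidate with no mismatches.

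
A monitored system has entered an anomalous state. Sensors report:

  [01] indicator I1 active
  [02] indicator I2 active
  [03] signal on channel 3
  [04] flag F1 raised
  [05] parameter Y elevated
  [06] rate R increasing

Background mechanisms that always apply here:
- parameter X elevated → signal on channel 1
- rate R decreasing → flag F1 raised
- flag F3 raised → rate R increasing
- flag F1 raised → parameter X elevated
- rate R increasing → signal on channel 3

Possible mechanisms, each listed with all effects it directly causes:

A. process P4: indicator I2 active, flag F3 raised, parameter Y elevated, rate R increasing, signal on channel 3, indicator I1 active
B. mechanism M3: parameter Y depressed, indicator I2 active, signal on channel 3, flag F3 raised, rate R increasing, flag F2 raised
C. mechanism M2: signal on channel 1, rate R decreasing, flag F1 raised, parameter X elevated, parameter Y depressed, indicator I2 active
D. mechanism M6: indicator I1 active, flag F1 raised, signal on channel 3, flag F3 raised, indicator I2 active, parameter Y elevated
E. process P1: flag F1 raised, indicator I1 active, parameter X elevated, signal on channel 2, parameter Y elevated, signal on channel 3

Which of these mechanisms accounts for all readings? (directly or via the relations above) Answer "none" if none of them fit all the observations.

D

For each candidate, compare predicted effects to what was observed:
(A) process P4 — does not account for flag F1 raised
(B) mechanism M3 — indicator I1 active -; indicator I2 active +; signal on channel 3 +; flag F1 raised -; parameter Y elevated -; rate R increasing +
(C) mechanism M2 — fails on indicator I1 active, signal on channel 3, parameter Y elevated, rate R increasing (predicts parameter Y depressed, not parameter Y elevated; predicts rate R decreasing, not rate R increasing)
(D) mechanism M6 — indicator I1 active +; indicator I2 active +; signal on channel 3 +; flag F1 raised +; parameter Y elevated +; rate R increasing + (via flag F3 raised → rate R increasing)
(E) process P1 — does not account for indicator I2 active, rate R increasing
(D) is the only candidate with no mismatches.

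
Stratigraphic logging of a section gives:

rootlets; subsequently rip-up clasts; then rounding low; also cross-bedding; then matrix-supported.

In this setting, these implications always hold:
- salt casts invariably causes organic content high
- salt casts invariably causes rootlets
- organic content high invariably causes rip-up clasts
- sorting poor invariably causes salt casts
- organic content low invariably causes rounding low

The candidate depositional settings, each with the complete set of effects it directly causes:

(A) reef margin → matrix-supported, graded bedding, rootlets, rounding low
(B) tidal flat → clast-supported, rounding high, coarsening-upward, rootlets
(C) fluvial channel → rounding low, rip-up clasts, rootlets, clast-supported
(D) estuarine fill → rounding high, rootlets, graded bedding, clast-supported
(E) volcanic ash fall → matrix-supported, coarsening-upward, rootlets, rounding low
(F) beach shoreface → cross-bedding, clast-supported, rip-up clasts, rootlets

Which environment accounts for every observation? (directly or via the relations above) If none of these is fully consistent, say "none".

none

Checking each candidate against the observations:
(A) reef margin — does not account for rip-up clasts, cross-bedding
(B) tidal flat — fails on rip-up clasts, rounding low, cross-bedding, matrix-supported (predicts rounding high, not rounding low; predicts clast-supported, not matrix-supported)
(C) fluvial channel — fails on cross-bedding, matrix-supported (predicts clast-supported, not matrix-supported)
(D) estuarine fill — fails on rip-up clasts, rounding low, cross-bedding, matrix-supported (predicts rounding high, not rounding low; predicts clast-supported, not matrix-supported)
(E) volcanic ash fall — rootlets match; rip-up clasts miss; rounding low match; cross-bedding miss; matrix-supported match
(F) beach shoreface — rootlets match; rip-up clasts match; rounding low miss; cross-bedding match; matrix-supported miss
No candidate is consistent with all observations.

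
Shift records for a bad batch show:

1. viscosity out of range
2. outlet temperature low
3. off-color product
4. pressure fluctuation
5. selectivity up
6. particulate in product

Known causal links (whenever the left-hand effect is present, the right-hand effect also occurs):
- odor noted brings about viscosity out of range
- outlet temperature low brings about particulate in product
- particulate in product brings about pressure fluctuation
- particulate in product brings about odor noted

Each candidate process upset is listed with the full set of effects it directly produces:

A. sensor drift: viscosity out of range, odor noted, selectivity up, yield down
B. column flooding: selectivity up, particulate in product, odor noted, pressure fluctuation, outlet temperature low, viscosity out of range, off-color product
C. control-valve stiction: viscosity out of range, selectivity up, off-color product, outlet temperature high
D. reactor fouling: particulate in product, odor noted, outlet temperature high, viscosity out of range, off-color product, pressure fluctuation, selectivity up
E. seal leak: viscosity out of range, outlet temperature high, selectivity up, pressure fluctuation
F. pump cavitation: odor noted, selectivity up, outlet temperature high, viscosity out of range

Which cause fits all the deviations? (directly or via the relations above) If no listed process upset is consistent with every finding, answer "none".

B

Checking each candidate against the observations:
(A) sensor drift — does not account for outlet temperature low, off-color product, pressure fluctuation, particulate in product
(B) column flooding — accounts for every observation
(C) control-valve stiction — viscosity out of range match; outlet temperature low miss; off-color product match; pressure fluctuation miss; selectivity up match; particulate in product miss
(D) reactor fouling — fails on outlet temperature low (predicts outlet temperature high, not outlet temperature low)
(E) seal leak — viscosity out of range match; outlet temperature low miss; off-color product miss; pressure fluctuation match; selectivity up match; particulate in product miss
(F) pump cavitation — viscosity out of range match; outlet temperature low miss; off-color product miss; pressure fluctuation miss; selectivity up match; particulate in product miss
(B) alone accounts for all the evidence.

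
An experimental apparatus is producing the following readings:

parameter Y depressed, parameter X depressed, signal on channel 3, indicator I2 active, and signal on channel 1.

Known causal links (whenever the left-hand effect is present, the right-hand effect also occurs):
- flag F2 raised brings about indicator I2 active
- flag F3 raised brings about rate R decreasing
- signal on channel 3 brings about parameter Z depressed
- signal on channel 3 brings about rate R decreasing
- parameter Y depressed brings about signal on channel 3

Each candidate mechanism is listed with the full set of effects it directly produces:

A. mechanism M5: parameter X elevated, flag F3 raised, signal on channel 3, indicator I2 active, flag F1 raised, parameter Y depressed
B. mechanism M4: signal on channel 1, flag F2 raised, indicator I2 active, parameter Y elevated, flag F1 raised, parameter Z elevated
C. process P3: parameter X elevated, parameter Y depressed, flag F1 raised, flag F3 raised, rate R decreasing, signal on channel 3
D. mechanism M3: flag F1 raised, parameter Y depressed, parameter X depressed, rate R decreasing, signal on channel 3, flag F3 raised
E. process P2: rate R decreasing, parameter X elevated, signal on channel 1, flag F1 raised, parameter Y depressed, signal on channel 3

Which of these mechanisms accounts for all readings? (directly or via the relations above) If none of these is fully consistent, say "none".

none

Checking each candidate against the observations:
(A) mechanism M5 — fails on parameter X depressed, signal on channel 1 (predicts parameter X elevated, not parameter X depressed)
(B) mechanism M4 — parameter Y depressed miss; parameter X depressed miss; signal on channel 3 miss; indicator I2 active match; signal on channel 1 match
(C) process P3 — fails on parameter X depressed, indicator I2 active, signal on channel 1 (predicts parameter X elevated, not parameter X depressed)
(D) mechanism M3 — does not account for indicator I2 active, signal on channel 1
(E) process P2 — parameter Y depressed match; parameter X depressed miss; signal on channel 3 match; indicator I2 active miss; signal on channel 1 match
No candidate is consistent with all observations.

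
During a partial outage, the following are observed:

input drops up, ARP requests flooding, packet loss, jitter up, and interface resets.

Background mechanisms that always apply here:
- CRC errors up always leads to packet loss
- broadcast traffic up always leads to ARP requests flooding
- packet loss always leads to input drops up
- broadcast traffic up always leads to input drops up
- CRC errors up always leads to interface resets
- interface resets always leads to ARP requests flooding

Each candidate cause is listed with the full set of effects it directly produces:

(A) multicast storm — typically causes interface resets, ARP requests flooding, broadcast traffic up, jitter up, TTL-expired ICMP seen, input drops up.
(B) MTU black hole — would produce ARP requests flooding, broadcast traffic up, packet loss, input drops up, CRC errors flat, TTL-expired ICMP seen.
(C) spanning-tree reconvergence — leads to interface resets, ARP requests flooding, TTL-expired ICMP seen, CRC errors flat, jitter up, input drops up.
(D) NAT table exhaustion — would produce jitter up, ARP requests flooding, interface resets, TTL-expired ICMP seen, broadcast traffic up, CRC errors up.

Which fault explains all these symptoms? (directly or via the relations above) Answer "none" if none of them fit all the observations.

Per-candidate check:
(A) multicast storm — does not account for packet loss
(B) MTU black hole — input drops up +; ARP requests flooding +; packet loss +; jitter up -; interface resets -
(C) spanning-tree reconvergence — input drops up +; ARP requests flooding +; packet loss -; jitter up +; interface resets +
(D) NAT table exhaustion — input drops up + (via broadcast traffic up → input drops up); ARP requests flooding +; packet loss + (via CRC errors up → packet loss); jitter up +; interface resets +
Only (D) is consistent with every observation.

D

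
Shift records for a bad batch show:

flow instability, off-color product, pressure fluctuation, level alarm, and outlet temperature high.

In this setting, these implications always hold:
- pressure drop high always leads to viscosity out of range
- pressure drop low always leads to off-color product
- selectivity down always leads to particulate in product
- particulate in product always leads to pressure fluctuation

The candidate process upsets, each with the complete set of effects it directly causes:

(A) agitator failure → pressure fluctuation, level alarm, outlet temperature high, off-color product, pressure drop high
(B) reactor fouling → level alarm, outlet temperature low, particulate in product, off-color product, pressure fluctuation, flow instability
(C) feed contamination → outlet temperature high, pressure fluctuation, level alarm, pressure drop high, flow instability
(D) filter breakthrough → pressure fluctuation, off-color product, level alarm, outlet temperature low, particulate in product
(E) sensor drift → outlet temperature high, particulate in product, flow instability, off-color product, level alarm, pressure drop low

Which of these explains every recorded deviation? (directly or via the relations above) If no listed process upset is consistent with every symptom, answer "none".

E

Checking each candidate against the observations:
(A) agitator failure — does not account for flow instability
(B) reactor fouling — flow instability match; off-color product match; pressure fluctuation match; level alarm match; outlet temperature high miss
(C) feed contamination — flow instability match; off-color product miss; pressure fluctuation match; level alarm match; outlet temperature high match
(D) filter breakthrough — fails on flow instability, outlet temperature high (predicts outlet temperature low, not outlet temperature high)
(E) sensor drift — accounts for every observation (pressure fluctuation via particulate in product → pressure fluctuation)
Only (E) is consistent with every observation.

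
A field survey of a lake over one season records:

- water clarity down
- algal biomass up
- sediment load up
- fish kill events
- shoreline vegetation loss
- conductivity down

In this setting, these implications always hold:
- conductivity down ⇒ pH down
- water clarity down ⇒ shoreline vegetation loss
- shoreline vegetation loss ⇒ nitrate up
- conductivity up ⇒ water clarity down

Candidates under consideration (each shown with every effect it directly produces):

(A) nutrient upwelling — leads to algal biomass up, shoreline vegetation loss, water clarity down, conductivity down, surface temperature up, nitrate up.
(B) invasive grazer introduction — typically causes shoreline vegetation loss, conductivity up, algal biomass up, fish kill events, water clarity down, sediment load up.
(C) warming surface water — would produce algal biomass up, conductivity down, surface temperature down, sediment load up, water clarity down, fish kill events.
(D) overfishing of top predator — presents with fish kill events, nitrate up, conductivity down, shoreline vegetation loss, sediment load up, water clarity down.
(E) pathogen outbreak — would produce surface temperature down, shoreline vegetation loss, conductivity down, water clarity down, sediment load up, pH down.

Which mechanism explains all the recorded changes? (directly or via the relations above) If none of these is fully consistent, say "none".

For each candidate, compare predicted effects to what was observed:
(A) nutrient upwelling — does not account for sediment load up, fish kill events
(B) invasive grazer introduction — water clarity down +; algal biomass up +; sediment load up +; fish kill events +; shoreline vegetation loss +; conductivity down -
(C) warming surface water — accounts for every observation (shoreline vegetation loss through water clarity down → shoreline vegetation loss)
(D) overfishing of top predator — does not account for algal biomass up
(E) pathogen outbreak — does not account for algal biomass up, fish kill events
(C) is the only candidate with no mismatches.

C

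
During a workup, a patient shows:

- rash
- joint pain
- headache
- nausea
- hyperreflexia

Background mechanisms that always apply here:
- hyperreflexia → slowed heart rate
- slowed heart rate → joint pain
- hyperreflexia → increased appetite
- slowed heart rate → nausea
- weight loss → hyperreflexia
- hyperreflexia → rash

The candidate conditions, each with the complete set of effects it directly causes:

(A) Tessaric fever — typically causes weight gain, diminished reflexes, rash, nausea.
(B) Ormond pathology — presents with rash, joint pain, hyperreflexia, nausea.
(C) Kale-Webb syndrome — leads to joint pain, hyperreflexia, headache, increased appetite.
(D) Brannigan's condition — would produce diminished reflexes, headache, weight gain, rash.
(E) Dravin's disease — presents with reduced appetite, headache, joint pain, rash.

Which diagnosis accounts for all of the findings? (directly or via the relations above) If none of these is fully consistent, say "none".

C

Checking each candidate against the observations:
(A) Tessaric fever — fails on joint pain, headache, hyperreflexia (predicts diminished reflexes, not hyperreflexia)
(B) Ormond pathology — rash +; joint pain +; headache -; nausea +; hyperreflexia +
(C) Kale-Webb syndrome — accounts for every observation (rash via hyperreflexia → rash)
(D) Brannigan's condition — fails on joint pain, nausea, hyperreflexia (predicts diminished reflexes, not hyperreflexia)
(E) Dravin's disease — rash +; joint pain +; headache +; nausea -; hyperreflexia -
(C) alone accounts for all the evidence.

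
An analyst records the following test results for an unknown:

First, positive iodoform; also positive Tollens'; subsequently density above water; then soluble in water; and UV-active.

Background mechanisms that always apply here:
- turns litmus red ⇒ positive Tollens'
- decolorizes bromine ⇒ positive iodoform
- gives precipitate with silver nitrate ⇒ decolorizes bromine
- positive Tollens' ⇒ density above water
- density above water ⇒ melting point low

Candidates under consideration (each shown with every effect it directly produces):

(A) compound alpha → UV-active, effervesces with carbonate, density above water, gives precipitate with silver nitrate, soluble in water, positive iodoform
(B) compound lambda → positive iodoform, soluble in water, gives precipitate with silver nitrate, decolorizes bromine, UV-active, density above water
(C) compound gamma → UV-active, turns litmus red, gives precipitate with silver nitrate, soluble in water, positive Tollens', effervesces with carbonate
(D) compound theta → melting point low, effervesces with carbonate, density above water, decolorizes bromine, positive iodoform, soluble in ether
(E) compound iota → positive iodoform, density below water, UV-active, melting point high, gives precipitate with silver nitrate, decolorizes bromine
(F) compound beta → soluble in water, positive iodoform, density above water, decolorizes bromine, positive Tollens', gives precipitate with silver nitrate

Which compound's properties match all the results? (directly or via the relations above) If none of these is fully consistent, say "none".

For each candidate, compare predicted effects to what was observed:
(A) compound alpha — positive iodoform yes; positive Tollens' NO; density above water yes; soluble in water yes; UV-active yes
(B) compound lambda — does not account for positive Tollens'
(C) compound gamma — positive iodoform yes (via gives precipitate with silver nitrate → decolorizes bromine → positive iodoform); positive Tollens' yes; density above water yes (via positive Tollens' → density above water); soluble in water yes; UV-active yes
(D) compound theta — does not account for positive Tollens', soluble in water, UV-active
(E) compound iota — positive iodoform yes; positive Tollens' NO; density above water NO; soluble in water NO; UV-active yes
(F) compound beta — does not account for UV-active
(C) alone accounts for all the evidence.

C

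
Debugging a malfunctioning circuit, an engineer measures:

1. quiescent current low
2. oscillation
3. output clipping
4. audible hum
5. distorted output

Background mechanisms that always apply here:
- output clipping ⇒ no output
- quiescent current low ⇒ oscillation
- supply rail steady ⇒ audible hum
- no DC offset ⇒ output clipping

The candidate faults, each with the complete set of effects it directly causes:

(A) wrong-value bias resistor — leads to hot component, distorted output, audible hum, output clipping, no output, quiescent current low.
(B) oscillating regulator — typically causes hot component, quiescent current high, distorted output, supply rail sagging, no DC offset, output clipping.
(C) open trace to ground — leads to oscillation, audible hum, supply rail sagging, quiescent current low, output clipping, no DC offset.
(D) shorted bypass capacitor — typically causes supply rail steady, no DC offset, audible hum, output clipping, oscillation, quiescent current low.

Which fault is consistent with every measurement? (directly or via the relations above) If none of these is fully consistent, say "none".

A

Checking each candidate against the observations:
(A) wrong-value bias resistor — accounts for every observation (oscillation via quiescent current low → oscillation)
(B) oscillating regulator — fails on quiescent current low, oscillation, audible hum (predicts quiescent current high, not quiescent current low)
(C) open trace to ground — quiescent current low ✓; oscillation ✓; output clipping ✓; audible hum ✓; distorted output ✗
(D) shorted bypass capacitor — does not account for distorted output
(A) is the only candidate with no mismatches.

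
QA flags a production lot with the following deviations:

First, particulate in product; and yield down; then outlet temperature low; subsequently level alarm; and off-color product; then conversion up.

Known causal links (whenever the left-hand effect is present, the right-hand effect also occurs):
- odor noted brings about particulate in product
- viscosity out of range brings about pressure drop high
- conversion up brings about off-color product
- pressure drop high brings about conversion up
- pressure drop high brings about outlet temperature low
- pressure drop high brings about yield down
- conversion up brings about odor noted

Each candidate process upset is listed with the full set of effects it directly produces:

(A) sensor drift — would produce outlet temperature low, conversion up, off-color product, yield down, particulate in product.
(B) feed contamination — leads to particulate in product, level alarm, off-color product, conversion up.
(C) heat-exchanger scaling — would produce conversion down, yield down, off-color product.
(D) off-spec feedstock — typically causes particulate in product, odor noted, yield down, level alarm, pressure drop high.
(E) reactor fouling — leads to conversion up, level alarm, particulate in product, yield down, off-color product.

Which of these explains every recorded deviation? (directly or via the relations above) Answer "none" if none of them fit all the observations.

D

Checking each candidate against the observations:
(A) sensor drift — does not account for level alarm
(B) feed contamination — particulate in product match; yield down miss; outlet temperature low miss; level alarm match; off-color product match; conversion up match
(C) heat-exchanger scaling — fails on particulate in product, outlet temperature low, level alarm, conversion up (predicts conversion down, not conversion up)
(D) off-spec feedstock — particulate in product match; yield down match; outlet temperature low match (through pressure drop high → outlet temperature low); level alarm match; off-color product match (through pressure drop high → conversion up → off-color product); conversion up match (through pressure drop high → conversion up)
(E) reactor fouling — does not account for outlet temperature low
(D) alone accounts for all the evidence.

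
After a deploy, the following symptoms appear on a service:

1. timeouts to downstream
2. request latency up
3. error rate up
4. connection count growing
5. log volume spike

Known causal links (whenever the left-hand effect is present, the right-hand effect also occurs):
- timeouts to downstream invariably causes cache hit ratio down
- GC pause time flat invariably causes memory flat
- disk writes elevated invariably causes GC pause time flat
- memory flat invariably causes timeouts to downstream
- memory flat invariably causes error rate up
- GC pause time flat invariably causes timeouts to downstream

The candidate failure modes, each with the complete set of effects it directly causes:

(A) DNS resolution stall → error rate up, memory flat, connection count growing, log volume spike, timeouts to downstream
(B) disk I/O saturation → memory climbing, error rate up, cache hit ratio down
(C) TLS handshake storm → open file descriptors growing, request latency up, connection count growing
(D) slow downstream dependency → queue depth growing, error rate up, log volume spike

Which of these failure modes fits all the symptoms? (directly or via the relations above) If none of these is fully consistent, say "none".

none

Per-candidate check:
(A) DNS resolution stall — does not account for request latency up
(B) disk I/O saturation — does not account for timeouts to downstream, request latency up, connection count growing, log volume spike
(C) TLS handshake storm — timeouts to downstream miss; request latency up match; error rate up miss; connection count growing match; log volume spike miss
(D) slow downstream dependency — timeouts to downstream miss; request latency up miss; error rate up match; connection count growing miss; log volume spike match
Every candidate fails on at least one observation.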